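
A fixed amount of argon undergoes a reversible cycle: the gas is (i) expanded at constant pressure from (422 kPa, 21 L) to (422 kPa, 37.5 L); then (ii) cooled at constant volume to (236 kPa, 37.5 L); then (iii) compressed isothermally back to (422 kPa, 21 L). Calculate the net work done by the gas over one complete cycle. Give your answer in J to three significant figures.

W_net ≈ 1830 J

Leg (i): W = PΔV = (422)(37.5 − 21) = 6963 J.
Leg (ii): W = 0.
Leg (iii): W = PᵢVᵢ ln(V_f/Vᵢ) = (8850) ln(21/37.5) = -5131 J.
W_net = 6963 − 5131 = 1832 J.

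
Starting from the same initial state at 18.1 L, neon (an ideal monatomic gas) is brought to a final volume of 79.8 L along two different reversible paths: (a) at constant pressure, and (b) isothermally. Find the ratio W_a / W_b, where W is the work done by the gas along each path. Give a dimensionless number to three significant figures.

W_a / W_b ≈ 2.30

Path (a) isobaric: W = P₁(V₂ − V₁) → W_a/(P₁V₁) = 3.409.
Path (b) isothermal: W = P₁V₁ ln(V₂/V₁) → W_b/(P₁V₁) = 1.484.
W_a / W_b = 3.409 / 1.484 = 2.298.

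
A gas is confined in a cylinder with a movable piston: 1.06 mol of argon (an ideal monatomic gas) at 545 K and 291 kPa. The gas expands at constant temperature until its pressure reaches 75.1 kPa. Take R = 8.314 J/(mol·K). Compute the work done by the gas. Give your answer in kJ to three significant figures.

Isothermal process: W = nRT ln(V₂/V₁) = nRT ln(P₁/P₂).
W = (1.06)(8.314)(545) × ln(291/75.1)
  = 4803 × ln(3.875) = 4803 × 1.355
W_by_gas = 6506 J.

W ≈ 6.51 kJ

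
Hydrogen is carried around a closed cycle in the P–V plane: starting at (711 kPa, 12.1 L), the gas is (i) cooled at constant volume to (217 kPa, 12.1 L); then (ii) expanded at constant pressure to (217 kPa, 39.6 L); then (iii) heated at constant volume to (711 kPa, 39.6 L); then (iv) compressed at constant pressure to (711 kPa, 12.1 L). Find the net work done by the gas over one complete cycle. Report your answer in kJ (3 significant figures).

W_net ≈ -13.6 kJ

Constant-volume legs do no work.
W(ii) = (217)(39.6 − 12.1) = 5968 J; W(iv) = (711)(12.1 − 39.6) = -19552 J.
W_net = 5968 − 19552 = -13585 J (the counter-clockwise enclosed area).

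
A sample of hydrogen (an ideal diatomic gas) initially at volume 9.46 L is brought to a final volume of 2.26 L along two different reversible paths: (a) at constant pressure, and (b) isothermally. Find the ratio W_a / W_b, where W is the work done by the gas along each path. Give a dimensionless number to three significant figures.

W_a / W_b ≈ 0.532

Path (a) isobaric: W = P₁(V₂ − V₁) → W_a/(P₁V₁) = -0.7611.
Path (b) isothermal: W = P₁V₁ ln(V₂/V₁) → W_b/(P₁V₁) = -1.432.
W_a / W_b = -0.7611 / -1.432 = 0.5316.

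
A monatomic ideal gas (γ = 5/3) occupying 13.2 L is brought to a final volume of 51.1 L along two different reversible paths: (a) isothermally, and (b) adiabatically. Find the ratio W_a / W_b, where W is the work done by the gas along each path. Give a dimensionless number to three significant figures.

W_a / W_b ≈ 1.52

Path (a) isothermal: W = P₁V₁ ln(V₂/V₁) → W_a/(P₁V₁) = 1.354.
Path (b) adiabatic: W = P₁V₁(1 − (V₁/V₂)^(γ−1))/(γ−1) → W_b/(P₁V₁) = 0.8916.
W_a / W_b = 1.354 / 0.8916 = 1.518.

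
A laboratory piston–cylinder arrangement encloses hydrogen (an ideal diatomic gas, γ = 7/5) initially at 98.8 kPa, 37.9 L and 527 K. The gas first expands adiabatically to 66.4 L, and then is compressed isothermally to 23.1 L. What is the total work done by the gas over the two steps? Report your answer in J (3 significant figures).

Step 1 (adiabatic): W = (P₁V₁ − P₂V₂)/(γ−1) = (3745 − 2992)/0.4 = 1881 J.
After step 1: P = 45.06 kPa, V = 66.4 L, T = 421.1 K.
Step 2 (isothermal): W = P₁V₁ ln(V₂/V₁) = (2992) ln(23.1/66.4) = -3159 J.
W_total = 1881 − 3159 = -1278 J.

W_total ≈ -1280 J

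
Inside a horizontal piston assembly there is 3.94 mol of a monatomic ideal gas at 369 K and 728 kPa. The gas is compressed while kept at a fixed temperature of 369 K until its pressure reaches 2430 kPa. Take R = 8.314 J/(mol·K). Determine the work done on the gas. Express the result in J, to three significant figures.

Isothermal process: W = nRT ln(V₂/V₁) = nRT ln(P₁/P₂).
W = (3.94)(8.314)(369) × ln(728/2430)
  = 12087 × ln(0.2996) = 12087 × -1.205
W_by_gas = -14569 J; work on gas = −W_by = 14569 J.

W ≈ 14600 J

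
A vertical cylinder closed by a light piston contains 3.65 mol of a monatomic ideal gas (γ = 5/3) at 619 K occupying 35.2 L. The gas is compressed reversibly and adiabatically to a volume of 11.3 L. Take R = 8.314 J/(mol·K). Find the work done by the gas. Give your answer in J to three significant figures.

W ≈ -31900 J

Adiabatic: TV^(γ−1) = const with γ = 5/3.
T₂ = T₁ (V₁/V₂)^(γ−1) = 619 × (35.2/11.3)^0.667 = 619 × 2.133 = 1320 K.
W_by = nCᵥ(T₁ − T₂) = (3.65)(12.47)(619 − 1320) = -31922 J.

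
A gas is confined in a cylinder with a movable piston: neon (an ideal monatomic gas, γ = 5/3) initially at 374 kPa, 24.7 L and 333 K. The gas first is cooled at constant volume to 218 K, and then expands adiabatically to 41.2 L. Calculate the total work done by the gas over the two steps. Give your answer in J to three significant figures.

W_total ≈ 2620 J

Step 1 (isochoric): W = 0 (constant volume).
After step 1: P = 244.8 kPa (V unchanged).
Step 2 (adiabatic): W = (P₁V₁ − P₂V₂)/(γ−1) = (6048 − 4300)/0.667 = 2622 J.
W_total = 0 + 2622 = 2622 J.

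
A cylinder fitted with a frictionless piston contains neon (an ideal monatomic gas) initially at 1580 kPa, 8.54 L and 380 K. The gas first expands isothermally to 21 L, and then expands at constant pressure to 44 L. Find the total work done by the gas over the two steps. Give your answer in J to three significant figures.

Step 1 (isothermal): W = P₁V₁ ln(V₂/V₁) = (13493) ln(21/8.54) = 12141 J.
After step 1: P = 642.5 kPa, V = 21 L, T = 380 K.
Step 2 (isobaric): W = PΔV = (642.5 kPa)(44 − 21 L) = 14778 J.
W_total = 12141 + 14778 = 26919 J.

W_total ≈ 26900 J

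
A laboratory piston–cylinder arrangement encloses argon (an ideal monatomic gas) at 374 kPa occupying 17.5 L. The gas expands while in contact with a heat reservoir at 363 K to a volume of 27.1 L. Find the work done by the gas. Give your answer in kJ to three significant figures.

W ≈ 2.86 kJ

Isothermal: W = nRT ln(V₂/V₁) = P₁V₁ ln(V₂/V₁).
P₁V₁ = (374 kPa)(17.5 L) = 6545 J.
W = 6545 × ln(27.1/17.5) = 6545 × 0.4373
W_by_gas = 2862 J.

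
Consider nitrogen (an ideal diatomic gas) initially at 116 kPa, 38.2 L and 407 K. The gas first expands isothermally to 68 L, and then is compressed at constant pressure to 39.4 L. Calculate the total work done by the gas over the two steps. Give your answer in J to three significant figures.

W_total ≈ 692 J

Step 1 (isothermal): W = P₁V₁ ln(V₂/V₁) = (4431) ln(68/38.2) = 2555 J.
After step 1: P = 65.16 kPa, V = 68 L, T = 407 K.
Step 2 (isobaric): W = PΔV = (65.16 kPa)(39.4 − 68 L) = -1864 J.
W_total = 2555 − 1864 = 691.6 J.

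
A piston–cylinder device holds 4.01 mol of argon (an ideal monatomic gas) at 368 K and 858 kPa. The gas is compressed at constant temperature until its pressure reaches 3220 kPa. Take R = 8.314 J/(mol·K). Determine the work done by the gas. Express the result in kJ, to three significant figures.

W ≈ -16.2 kJ

Isothermal process: W = nRT ln(V₂/V₁) = nRT ln(P₁/P₂).
W = (4.01)(8.314)(368) × ln(858/3220)
  = 12269 × ln(0.2665) = 12269 × -1.323
W_by_gas = -16226 J.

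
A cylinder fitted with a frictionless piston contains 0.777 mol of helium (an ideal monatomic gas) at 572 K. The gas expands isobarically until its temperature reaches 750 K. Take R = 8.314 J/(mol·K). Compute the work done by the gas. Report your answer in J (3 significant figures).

W ≈ 1150 J

Isobaric: W = P ΔV = nR ΔT.
W = (0.777)(8.314)(750 − 572) = 1150 J.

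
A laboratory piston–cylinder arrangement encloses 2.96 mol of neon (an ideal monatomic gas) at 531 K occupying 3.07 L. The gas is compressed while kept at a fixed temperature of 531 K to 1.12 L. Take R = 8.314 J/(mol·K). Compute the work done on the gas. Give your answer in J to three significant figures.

W ≈ 13200 J

Isothermal: W = nRT ln(V₂/V₁).
W = (2.96)(8.314)(531) × ln(1.12/3.07)
  = 13068 × -1.008
W_by_gas = -13177 J; work on gas = −W_by = 13177 J.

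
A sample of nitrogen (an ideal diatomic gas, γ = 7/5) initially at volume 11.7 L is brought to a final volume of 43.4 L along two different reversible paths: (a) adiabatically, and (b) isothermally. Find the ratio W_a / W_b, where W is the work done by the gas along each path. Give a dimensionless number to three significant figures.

W_a / W_b ≈ 0.778

Path (a) adiabatic: W = P₁V₁(1 − (V₁/V₂)^(γ−1))/(γ−1) → W_a/(P₁V₁) = 1.02.
Path (b) isothermal: W = P₁V₁ ln(V₂/V₁) → W_b/(P₁V₁) = 1.311.
W_a / W_b = 1.02 / 1.311 = 0.7782.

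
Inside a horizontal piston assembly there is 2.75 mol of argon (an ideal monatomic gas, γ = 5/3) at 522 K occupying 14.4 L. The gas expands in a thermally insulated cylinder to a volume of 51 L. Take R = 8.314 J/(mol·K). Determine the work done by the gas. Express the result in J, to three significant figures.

W ≈ 10200 J

Adiabatic: TV^(γ−1) = const with γ = 5/3.
T₂ = T₁ (V₁/V₂)^(γ−1) = 522 × (14.4/51)^0.667 = 522 × 0.4304 = 224.7 K.
W_by = nCᵥ(T₁ − T₂) = (2.75)(12.47)(522 − 224.7) = 10197 J.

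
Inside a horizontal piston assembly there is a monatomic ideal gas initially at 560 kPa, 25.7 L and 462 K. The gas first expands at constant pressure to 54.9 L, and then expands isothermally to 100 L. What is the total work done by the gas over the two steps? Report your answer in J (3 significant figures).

Step 1 (isobaric): W = PΔV = (560 kPa)(54.9 − 25.7 L) = 16352 J.
After step 1: P = 560 kPa, V = 54.9 L, T = 986.9 K.
Step 2 (isothermal): W = P₁V₁ ln(V₂/V₁) = (30744) ln(100/54.9) = 18436 J.
W_total = 16352 + 18436 = 34788 J.

W_total ≈ 34800 J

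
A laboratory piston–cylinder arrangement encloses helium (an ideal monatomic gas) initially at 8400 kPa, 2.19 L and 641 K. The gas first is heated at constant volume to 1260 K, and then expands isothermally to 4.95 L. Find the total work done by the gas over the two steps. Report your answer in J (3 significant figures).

Step 1 (isochoric): W = 0 (constant volume).
After step 1: P = 16512 kPa (V unchanged).
Step 2 (isothermal): W = P₁V₁ ln(V₂/V₁) = (36161) ln(4.95/2.19) = 29488 J.
W_total = 0 + 29488 = 29488 J.

W_total ≈ 29500 J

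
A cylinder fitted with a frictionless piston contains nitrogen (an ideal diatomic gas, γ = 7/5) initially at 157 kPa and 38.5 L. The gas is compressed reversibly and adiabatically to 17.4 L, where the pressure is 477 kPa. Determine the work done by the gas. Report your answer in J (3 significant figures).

Adiabatic: W = (P₁V₁ − P₂V₂)/(γ − 1) with γ = 7/5.
P₁V₁ = 6044 J, P₂V₂ = 8300 J.
W = (6044 − 8300) / 0.4 = -5638 J.

W ≈ -5640 J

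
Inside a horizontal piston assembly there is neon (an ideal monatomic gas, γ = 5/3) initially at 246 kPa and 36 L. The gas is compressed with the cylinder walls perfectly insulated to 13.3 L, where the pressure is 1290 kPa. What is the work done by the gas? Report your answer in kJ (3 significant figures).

Adiabatic: W = (P₁V₁ − P₂V₂)/(γ − 1) with γ = 5/3.
P₁V₁ = 8856 J, P₂V₂ = 17157 J.
W = (8856 − 17157) / 0.6667 = -12451 J.

W ≈ -12.5 kJ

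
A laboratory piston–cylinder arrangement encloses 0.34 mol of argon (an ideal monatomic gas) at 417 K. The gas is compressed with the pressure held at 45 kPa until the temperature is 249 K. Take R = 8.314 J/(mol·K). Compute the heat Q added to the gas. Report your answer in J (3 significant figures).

Isobaric: W = nRΔT = (0.34)(8.314)(-168) = -474.9 J.
ΔU = nCᵥΔT with Cᵥ = 3R/2: ΔU = (0.34)(12.47)(-168) = -712.3 J.
Q = ΔU + W = -712.3 − 474.9 = -1187 J.

Q ≈ -1190 J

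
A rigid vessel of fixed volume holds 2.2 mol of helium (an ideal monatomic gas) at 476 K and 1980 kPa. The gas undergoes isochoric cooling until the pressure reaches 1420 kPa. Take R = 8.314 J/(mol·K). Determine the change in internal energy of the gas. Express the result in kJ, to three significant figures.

ΔU ≈ -3.69 kJ

Constant volume ⇒ W = 0, so Q = ΔU = nCᵥΔT with Cᵥ = 3R/2 = 12.47 J/(mol·K).
At constant V, T₂/T₁ = P₂/P₁ ⇒ ΔT = T₁(P₂/P₁ − 1) = 476·(1420/1980 − 1) = -134.6 K.
ΔU = (2.2)(12.47)(-134.6) = -3694 J.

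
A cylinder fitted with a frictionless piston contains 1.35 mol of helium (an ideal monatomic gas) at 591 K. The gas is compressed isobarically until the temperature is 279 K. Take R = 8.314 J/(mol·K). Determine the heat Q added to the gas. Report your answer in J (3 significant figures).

Isobaric: W = nRΔT = (1.35)(8.314)(-312) = -3502 J.
ΔU = nCᵥΔT with Cᵥ = 3R/2: ΔU = (1.35)(12.47)(-312) = -5253 J.
Q = ΔU + W = -5253 − 3502 = -8755 J.

Q ≈ -8750 J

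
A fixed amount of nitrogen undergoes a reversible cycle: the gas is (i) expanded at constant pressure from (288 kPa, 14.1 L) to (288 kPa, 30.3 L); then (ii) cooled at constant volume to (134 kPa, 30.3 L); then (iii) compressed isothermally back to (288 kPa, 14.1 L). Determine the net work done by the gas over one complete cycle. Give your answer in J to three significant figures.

W_net ≈ 1560 J

Leg (i): W = PΔV = (288)(30.3 − 14.1) = 4666 J.
Leg (ii): W = 0.
Leg (iii): W = PᵢVᵢ ln(V_f/Vᵢ) = (4060) ln(14.1/30.3) = -3106 J.
W_net = 4666 − 3106 = 1560 J.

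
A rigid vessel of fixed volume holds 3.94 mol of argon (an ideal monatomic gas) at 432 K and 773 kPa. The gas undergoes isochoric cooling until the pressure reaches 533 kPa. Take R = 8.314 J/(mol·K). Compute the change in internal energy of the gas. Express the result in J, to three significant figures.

ΔU ≈ -6590 J

Constant volume ⇒ W = 0, so Q = ΔU = nCᵥΔT with Cᵥ = 3R/2 = 12.47 J/(mol·K).
At constant V, T₂/T₁ = P₂/P₁ ⇒ ΔT = T₁(P₂/P₁ − 1) = 432·(533/773 − 1) = -134.1 K.
ΔU = (3.94)(12.47)(-134.1) = -6590 J.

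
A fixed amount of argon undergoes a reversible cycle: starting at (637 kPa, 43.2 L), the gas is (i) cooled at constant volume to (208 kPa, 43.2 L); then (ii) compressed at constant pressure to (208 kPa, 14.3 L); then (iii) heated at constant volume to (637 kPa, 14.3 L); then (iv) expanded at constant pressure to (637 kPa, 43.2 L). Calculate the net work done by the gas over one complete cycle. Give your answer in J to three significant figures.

Constant-volume legs do no work.
W(ii) = (208)(14.3 − 43.2) = -6011 J; W(iv) = (637)(43.2 − 14.3) = 18409 J.
W_net = -6011 + 18409 = 12398 J (the clockwise enclosed area).

W_net ≈ 12400 J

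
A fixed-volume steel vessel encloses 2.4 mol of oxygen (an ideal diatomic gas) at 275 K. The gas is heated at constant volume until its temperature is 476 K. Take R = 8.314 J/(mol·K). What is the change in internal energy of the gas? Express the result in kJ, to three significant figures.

ΔU ≈ 10.0 kJ

Constant volume ⇒ W = 0, so Q = ΔU = nCᵥΔT with Cᵥ = 5R/2 = 20.79 J/(mol·K).
ΔU = (2.4)(20.79)(476 − 275) = 10027 J.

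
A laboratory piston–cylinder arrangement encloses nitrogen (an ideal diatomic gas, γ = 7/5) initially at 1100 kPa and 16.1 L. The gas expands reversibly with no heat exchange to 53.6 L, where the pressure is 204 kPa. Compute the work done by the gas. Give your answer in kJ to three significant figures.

Adiabatic: W = (P₁V₁ − P₂V₂)/(γ − 1) with γ = 7/5.
P₁V₁ = 17710 J, P₂V₂ = 10934 J.
W = (17710 − 10934) / 0.4 = 16939 J.

W ≈ 16.9 kJ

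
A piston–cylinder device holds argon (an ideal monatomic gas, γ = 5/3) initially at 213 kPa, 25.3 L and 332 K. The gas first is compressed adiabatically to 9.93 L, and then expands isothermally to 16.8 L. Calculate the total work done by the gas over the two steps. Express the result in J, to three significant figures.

W_total ≈ -1710 J

Step 1 (adiabatic): W = (P₁V₁ − P₂V₂)/(γ−1) = (5389 − 10053)/0.667 = -6996 J.
After step 1: P = 1012 kPa, V = 9.93 L, T = 619.3 K.
Step 2 (isothermal): W = P₁V₁ ln(V₂/V₁) = (10053) ln(16.8/9.93) = 5286 J.
W_total = -6996 + 5286 = -1710 J.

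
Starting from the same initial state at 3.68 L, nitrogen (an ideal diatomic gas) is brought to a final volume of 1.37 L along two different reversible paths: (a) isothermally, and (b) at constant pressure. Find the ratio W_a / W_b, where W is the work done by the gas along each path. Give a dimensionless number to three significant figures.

Path (a) isothermal: W = P₁V₁ ln(V₂/V₁) → W_a/(P₁V₁) = -0.9881.
Path (b) isobaric: W = P₁(V₂ − V₁) → W_b/(P₁V₁) = -0.6277.
W_a / W_b = -0.9881 / -0.6277 = 1.574.

W_a / W_b ≈ 1.57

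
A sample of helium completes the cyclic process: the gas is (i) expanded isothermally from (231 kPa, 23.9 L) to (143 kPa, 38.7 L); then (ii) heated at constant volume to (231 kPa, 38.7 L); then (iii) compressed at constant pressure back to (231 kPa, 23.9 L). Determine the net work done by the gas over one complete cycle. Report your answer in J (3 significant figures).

Leg (i): W = PᵢVᵢ ln(V_f/Vᵢ) = (5521) ln(38.7/23.9) = 2661 J.
Leg (ii): W = 0.
Leg (iii): W = PΔV = (231)(23.9 − 38.7) = -3419 J.
W_net = 2661 − 3419 = -757.9 J.

W_net ≈ -758 J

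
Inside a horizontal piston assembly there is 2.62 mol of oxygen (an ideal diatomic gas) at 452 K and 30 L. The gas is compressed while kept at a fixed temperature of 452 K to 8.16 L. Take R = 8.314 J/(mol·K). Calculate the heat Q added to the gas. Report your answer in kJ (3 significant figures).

Isothermal ⇒ ΔU = 0, so Q = W = nRT ln(V₂/V₁).
Q = (2.62)(8.314)(452) ln(8.16/30) = 9846 × -1.302 = -12819 J.

Q ≈ -12.8 kJ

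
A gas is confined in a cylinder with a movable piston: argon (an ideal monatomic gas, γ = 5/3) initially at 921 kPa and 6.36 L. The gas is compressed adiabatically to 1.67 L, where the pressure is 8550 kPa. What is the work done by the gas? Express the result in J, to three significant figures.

W ≈ -12600 J

Adiabatic: W = (P₁V₁ − P₂V₂)/(γ − 1) with γ = 5/3.
P₁V₁ = 5858 J, P₂V₂ = 14278 J.
W = (5858 − 14278) / 0.6667 = -12631 J.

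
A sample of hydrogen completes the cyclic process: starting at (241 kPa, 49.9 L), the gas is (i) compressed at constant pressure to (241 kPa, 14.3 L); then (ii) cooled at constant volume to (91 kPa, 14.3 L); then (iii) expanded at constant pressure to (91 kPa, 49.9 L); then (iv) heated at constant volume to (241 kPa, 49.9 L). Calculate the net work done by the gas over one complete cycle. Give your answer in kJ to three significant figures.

W_net ≈ -5.34 kJ

Constant-volume legs do no work.
W(i) = (241)(14.3 − 49.9) = -8580 J; W(iii) = (91)(49.9 − 14.3) = 3240 J.
W_net = -8580 + 3240 = -5340 J (the counter-clockwise enclosed area).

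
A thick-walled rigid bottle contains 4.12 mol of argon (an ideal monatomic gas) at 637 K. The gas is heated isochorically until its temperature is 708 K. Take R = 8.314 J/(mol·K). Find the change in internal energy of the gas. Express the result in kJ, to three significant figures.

Constant volume ⇒ W = 0, so Q = ΔU = nCᵥΔT with Cᵥ = 3R/2 = 12.47 J/(mol·K).
ΔU = (4.12)(12.47)(708 − 637) = 3648 J.

ΔU ≈ 3.65 kJ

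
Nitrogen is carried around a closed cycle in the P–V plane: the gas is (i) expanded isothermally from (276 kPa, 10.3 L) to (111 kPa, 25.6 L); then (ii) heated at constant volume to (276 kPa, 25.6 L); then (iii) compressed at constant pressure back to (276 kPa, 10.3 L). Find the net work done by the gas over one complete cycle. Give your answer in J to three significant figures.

Leg (i): W = PᵢVᵢ ln(V_f/Vᵢ) = (2843) ln(25.6/10.3) = 2588 J.
Leg (ii): W = 0.
Leg (iii): W = PΔV = (276)(10.3 − 25.6) = -4223 J.
W_net = 2588 − 4223 = -1635 J.

W_net ≈ -1630 J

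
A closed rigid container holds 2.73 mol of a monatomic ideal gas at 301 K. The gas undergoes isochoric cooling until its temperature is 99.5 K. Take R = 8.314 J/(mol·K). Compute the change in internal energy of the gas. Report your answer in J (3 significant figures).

Constant volume ⇒ W = 0, so Q = ΔU = nCᵥΔT with Cᵥ = 3R/2 = 12.47 J/(mol·K).
ΔU = (2.73)(12.47)(99.5 − 301) = -6860 J.

ΔU ≈ -6860 J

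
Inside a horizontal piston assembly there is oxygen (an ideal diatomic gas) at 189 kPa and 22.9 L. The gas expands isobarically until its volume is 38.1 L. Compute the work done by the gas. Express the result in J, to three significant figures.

W ≈ 2870 J

Isobaric: W = P ΔV.
W = (189 kPa)(38.1 − 22.9 L) = (189)(15.2) = 2873 J.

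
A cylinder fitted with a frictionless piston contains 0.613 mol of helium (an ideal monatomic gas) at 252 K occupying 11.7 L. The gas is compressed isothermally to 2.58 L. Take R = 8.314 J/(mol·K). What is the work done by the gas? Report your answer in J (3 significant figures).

Isothermal: W = nRT ln(V₂/V₁).
W = (0.613)(8.314)(252) × ln(2.58/11.7)
  = 1284 × -1.512
W_by_gas = -1942 J.

W ≈ -1940 J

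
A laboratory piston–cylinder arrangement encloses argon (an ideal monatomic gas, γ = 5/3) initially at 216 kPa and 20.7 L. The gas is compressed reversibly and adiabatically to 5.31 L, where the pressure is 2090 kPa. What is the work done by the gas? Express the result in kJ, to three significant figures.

W ≈ -9.94 kJ

Adiabatic: W = (P₁V₁ − P₂V₂)/(γ − 1) with γ = 5/3.
P₁V₁ = 4471 J, P₂V₂ = 11098 J.
W = (4471 − 11098) / 0.6667 = -9940 J.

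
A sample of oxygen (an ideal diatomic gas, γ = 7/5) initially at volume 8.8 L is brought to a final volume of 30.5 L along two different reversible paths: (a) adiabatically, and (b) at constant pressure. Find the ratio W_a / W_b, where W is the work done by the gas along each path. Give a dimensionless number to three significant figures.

W_a / W_b ≈ 0.397

Path (a) adiabatic: W = P₁V₁(1 − (V₁/V₂)^(γ−1))/(γ−1) → W_a/(P₁V₁) = 0.9794.
Path (b) isobaric: W = P₁(V₂ − V₁) → W_b/(P₁V₁) = 2.466.
W_a / W_b = 0.9794 / 2.466 = 0.3972.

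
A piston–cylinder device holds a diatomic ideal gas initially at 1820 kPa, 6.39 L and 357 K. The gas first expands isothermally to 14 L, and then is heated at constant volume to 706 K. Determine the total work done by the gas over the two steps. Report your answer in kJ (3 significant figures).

Step 1 (isothermal): W = P₁V₁ ln(V₂/V₁) = (11630) ln(14/6.39) = 9122 J.
Step 2 (isochoric): W = 0 (constant volume).
W_total = 9122 + 0 = 9122 J.

W_total ≈ 9.12 kJ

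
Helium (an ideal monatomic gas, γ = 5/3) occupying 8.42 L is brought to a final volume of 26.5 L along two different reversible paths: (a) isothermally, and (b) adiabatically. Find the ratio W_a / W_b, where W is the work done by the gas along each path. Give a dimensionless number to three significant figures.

W_a / W_b ≈ 1.43

Path (a) isothermal: W = P₁V₁ ln(V₂/V₁) → W_a/(P₁V₁) = 1.147.
Path (b) adiabatic: W = P₁V₁(1 − (V₁/V₂)^(γ−1))/(γ−1) → W_b/(P₁V₁) = 0.8015.
W_a / W_b = 1.147 / 0.8015 = 1.43.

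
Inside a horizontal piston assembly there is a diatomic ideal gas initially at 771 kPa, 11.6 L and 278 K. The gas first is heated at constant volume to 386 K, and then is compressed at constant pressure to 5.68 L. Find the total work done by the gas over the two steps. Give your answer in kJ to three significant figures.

Step 1 (isochoric): W = 0 (constant volume).
After step 1: P = 1071 kPa (V unchanged).
Step 2 (isobaric): W = PΔV = (1071 kPa)(5.68 − 11.6 L) = -6338 J.
W_total = 0 − 6338 = -6338 J.

W_total ≈ -6.34 kJ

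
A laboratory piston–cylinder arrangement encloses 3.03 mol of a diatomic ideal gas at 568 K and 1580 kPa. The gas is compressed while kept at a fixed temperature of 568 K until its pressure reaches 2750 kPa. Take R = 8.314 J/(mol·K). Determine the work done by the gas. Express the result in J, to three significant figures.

W ≈ -7930 J

Isothermal process: W = nRT ln(V₂/V₁) = nRT ln(P₁/P₂).
W = (3.03)(8.314)(568) × ln(1580/2750)
  = 14309 × ln(0.5745) = 14309 × -0.5542
W_by_gas = -7930 J.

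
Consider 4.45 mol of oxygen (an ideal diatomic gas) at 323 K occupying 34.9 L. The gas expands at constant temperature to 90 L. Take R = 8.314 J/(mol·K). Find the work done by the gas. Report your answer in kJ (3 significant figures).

W ≈ 11.3 kJ

Isothermal: W = nRT ln(V₂/V₁).
W = (4.45)(8.314)(323) × ln(90/34.9)
  = 11950 × 0.9473
W_by_gas = 11321 J.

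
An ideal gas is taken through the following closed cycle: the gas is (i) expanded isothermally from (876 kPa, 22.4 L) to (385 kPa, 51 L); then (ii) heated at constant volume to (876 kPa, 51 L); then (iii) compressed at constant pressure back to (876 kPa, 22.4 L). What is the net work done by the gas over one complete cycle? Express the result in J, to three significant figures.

W_net ≈ -8910 J

Leg (i): W = PᵢVᵢ ln(V_f/Vᵢ) = (19622) ln(51/22.4) = 16145 J.
Leg (ii): W = 0.
Leg (iii): W = PΔV = (876)(22.4 − 51) = -25054 J.
W_net = 16145 − 25054 = -8909 J.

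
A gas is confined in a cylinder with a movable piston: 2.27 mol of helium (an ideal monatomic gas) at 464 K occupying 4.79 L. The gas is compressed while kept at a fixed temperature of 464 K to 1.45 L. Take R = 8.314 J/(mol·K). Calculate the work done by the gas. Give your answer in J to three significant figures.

Isothermal: W = nRT ln(V₂/V₁).
W = (2.27)(8.314)(464) × ln(1.45/4.79)
  = 8757 × -1.195
W_by_gas = -10464 J.

W ≈ -10500 J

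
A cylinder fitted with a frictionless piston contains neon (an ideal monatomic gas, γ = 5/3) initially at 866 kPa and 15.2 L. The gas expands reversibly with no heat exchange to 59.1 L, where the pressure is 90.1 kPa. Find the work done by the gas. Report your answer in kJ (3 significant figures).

Adiabatic: W = (P₁V₁ − P₂V₂)/(γ − 1) with γ = 5/3.
P₁V₁ = 13163 J, P₂V₂ = 5325 J.
W = (13163 − 5325) / 0.6667 = 11757 J.

W ≈ 11.8 kJ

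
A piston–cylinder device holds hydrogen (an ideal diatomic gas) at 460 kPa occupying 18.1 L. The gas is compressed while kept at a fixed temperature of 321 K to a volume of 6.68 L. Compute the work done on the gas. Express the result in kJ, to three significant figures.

Isothermal: W = nRT ln(V₂/V₁) = P₁V₁ ln(V₂/V₁).
P₁V₁ = (460 kPa)(18.1 L) = 8326 J.
W = 8326 × ln(6.68/18.1) = 8326 × -0.9968
W_by_gas = -8299 J; work on gas = −W_by = 8299 J.

W ≈ 8.30 kJ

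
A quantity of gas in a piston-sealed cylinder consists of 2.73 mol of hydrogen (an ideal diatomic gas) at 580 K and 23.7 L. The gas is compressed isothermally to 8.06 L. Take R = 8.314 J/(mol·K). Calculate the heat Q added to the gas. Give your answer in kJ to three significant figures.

Isothermal ⇒ ΔU = 0, so Q = W = nRT ln(V₂/V₁).
Q = (2.73)(8.314)(580) ln(8.06/23.7) = 13164 × -1.079 = -14199 J.

Q ≈ -14.2 kJ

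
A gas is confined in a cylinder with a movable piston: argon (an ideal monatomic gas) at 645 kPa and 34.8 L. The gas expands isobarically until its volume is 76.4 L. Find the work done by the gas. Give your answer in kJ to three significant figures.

Isobaric: W = P ΔV.
W = (645 kPa)(76.4 − 34.8 L) = (645)(41.6) = 26832 J.

W ≈ 26.8 kJ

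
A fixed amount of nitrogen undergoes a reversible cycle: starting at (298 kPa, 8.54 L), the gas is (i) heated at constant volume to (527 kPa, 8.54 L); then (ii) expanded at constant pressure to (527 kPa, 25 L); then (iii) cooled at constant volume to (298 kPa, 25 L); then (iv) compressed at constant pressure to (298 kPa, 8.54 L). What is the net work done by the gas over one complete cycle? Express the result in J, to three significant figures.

W_net ≈ 3770 J

Constant-volume legs do no work.
W(ii) = (527)(25 − 8.54) = 8674 J; W(iv) = (298)(8.54 − 25) = -4905 J.
W_net = 8674 − 4905 = 3769 J (the clockwise enclosed area).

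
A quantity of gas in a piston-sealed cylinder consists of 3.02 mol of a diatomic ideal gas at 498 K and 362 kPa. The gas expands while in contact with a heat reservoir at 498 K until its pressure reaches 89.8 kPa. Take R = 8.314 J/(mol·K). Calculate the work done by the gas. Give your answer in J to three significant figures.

W ≈ 17400 J

Isothermal process: W = nRT ln(V₂/V₁) = nRT ln(P₁/P₂).
W = (3.02)(8.314)(498) × ln(362/89.8)
  = 12504 × ln(4.031) = 12504 × 1.394
W_by_gas = 17431 J.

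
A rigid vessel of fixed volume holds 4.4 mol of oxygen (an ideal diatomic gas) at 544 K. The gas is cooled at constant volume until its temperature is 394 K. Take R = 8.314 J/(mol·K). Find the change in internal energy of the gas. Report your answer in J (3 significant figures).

Constant volume ⇒ W = 0, so Q = ΔU = nCᵥΔT with Cᵥ = 5R/2 = 20.79 J/(mol·K).
ΔU = (4.4)(20.79)(394 − 544) = -13718 J.

ΔU ≈ -13700 J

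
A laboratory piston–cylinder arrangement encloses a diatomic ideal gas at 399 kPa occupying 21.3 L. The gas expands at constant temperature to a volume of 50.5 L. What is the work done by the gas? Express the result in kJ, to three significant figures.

Isothermal: W = nRT ln(V₂/V₁) = P₁V₁ ln(V₂/V₁).
P₁V₁ = (399 kPa)(21.3 L) = 8499 J.
W = 8499 × ln(50.5/21.3) = 8499 × 0.8633
W_by_gas = 7337 J.

W ≈ 7.34 kJ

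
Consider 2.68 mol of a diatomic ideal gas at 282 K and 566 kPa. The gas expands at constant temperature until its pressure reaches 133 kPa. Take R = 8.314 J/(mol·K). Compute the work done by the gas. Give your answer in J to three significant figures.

W ≈ 9100 J

Isothermal process: W = nRT ln(V₂/V₁) = nRT ln(P₁/P₂).
W = (2.68)(8.314)(282) × ln(566/133)
  = 6283 × ln(4.256) = 6283 × 1.448
W_by_gas = 9100 J.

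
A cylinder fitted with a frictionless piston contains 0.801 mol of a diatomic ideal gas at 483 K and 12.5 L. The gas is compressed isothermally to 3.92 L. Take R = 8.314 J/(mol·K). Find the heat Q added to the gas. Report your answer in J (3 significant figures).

Isothermal ⇒ ΔU = 0, so Q = W = nRT ln(V₂/V₁).
Q = (0.801)(8.314)(483) ln(3.92/12.5) = 3217 × -1.16 = -3730 J.

Q ≈ -3730 J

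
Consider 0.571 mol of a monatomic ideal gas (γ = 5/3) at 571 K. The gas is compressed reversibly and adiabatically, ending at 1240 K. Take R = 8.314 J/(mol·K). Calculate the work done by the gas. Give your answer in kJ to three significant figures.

Adiabatic ⇒ Q = 0, so W_by = −ΔU = nCᵥ(T₁ − T₂).
Cᵥ = 3R/2 = 12.47 J/(mol·K).
W = (0.571)(12.47)(571 − 1240) = -4764 J.

W ≈ -4.76 kJ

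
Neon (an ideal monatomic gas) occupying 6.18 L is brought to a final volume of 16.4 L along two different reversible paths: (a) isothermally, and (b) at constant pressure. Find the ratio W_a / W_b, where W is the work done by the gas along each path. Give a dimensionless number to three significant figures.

Path (a) isothermal: W = P₁V₁ ln(V₂/V₁) → W_a/(P₁V₁) = 0.976.
Path (b) isobaric: W = P₁(V₂ − V₁) → W_b/(P₁V₁) = 1.654.
W_a / W_b = 0.976 / 1.654 = 0.5902.

W_a / W_b ≈ 0.590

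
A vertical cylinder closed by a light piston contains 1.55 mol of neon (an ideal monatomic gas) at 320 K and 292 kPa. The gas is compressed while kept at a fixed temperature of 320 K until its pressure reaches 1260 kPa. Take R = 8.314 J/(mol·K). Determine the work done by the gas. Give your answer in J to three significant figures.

Isothermal process: W = nRT ln(V₂/V₁) = nRT ln(P₁/P₂).
W = (1.55)(8.314)(320) × ln(292/1260)
  = 4124 × ln(0.2317) = 4124 × -1.462
W_by_gas = -6029 J.

W ≈ -6030 J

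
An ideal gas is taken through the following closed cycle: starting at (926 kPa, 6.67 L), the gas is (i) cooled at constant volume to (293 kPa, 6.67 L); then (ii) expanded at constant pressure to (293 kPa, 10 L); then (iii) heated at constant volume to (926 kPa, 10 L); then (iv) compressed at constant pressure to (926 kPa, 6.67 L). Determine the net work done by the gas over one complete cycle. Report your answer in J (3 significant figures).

Constant-volume legs do no work.
W(ii) = (293)(10 − 6.67) = 975.7 J; W(iv) = (926)(6.67 − 10) = -3084 J.
W_net = 975.7 − 3084 = -2108 J (the counter-clockwise enclosed area).

W_net ≈ -2110 J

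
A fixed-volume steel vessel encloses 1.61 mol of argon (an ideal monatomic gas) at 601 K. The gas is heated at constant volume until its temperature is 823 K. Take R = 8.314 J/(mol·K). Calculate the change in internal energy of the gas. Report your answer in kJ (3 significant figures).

Constant volume ⇒ W = 0, so Q = ΔU = nCᵥΔT with Cᵥ = 3R/2 = 12.47 J/(mol·K).
ΔU = (1.61)(12.47)(823 − 601) = 4457 J.

ΔU ≈ 4.46 kJ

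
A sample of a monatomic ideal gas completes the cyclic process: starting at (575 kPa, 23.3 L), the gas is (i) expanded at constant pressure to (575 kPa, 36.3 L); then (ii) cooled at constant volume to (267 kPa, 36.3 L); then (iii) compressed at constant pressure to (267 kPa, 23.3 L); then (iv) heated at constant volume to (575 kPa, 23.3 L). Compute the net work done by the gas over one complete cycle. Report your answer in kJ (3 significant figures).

W_net ≈ 4.00 kJ

Constant-volume legs do no work.
W(i) = (575)(36.3 − 23.3) = 7475 J; W(iii) = (267)(23.3 − 36.3) = -3471 J.
W_net = 7475 − 3471 = 4004 J (the clockwise enclosed area).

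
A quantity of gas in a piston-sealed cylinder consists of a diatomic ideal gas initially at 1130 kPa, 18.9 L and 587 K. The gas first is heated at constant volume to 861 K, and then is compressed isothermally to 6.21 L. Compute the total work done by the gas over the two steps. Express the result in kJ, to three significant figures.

W_total ≈ -34.9 kJ

Step 1 (isochoric): W = 0 (constant volume).
After step 1: P = 1657 kPa (V unchanged).
Step 2 (isothermal): W = P₁V₁ ln(V₂/V₁) = (31326) ln(6.21/18.9) = -34866 J.
W_total = 0 − 34866 = -34866 J.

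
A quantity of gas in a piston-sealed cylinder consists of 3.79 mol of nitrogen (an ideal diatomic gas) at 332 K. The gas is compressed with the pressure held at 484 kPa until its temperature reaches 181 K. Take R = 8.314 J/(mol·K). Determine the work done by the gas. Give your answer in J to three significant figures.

Isobaric: W = P ΔV = nR ΔT.
W = (3.79)(8.314)(181 − 332) = -4758 J.

W ≈ -4760 J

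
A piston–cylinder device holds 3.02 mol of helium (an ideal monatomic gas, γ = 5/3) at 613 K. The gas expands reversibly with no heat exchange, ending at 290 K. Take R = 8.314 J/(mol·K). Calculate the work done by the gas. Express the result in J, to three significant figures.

Adiabatic ⇒ Q = 0, so W_by = −ΔU = nCᵥ(T₁ − T₂).
Cᵥ = 3R/2 = 12.47 J/(mol·K).
W = (3.02)(12.47)(613 − 290) = 12165 J.

W ≈ 12200 J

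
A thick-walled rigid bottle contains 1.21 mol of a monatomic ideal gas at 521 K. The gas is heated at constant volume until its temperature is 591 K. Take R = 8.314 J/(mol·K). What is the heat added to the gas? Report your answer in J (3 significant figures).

Q ≈ 1060 J

Constant volume ⇒ W = 0, so Q = ΔU = nCᵥΔT with Cᵥ = 3R/2 = 12.47 J/(mol·K).
ΔU = (1.21)(12.47)(591 − 521) = 1056 J.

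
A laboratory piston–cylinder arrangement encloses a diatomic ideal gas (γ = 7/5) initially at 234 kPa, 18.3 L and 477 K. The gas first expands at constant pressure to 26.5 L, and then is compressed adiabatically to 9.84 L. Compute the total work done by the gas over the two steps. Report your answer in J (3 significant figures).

W_total ≈ -5620 J

Step 1 (isobaric): W = PΔV = (234 kPa)(26.5 − 18.3 L) = 1919 J.
After step 1: P = 234 kPa, V = 26.5 L, T = 690.7 K.
Step 2 (adiabatic): W = (P₁V₁ − P₂V₂)/(γ−1) = (6201 − 9216)/0.4 = -7539 J.
W_total = 1919 − 7539 = -5620 J.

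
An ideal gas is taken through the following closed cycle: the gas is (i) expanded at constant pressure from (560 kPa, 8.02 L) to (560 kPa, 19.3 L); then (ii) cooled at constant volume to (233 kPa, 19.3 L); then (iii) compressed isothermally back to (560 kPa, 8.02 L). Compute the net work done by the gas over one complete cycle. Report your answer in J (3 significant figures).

Leg (i): W = PΔV = (560)(19.3 − 8.02) = 6317 J.
Leg (ii): W = 0.
Leg (iii): W = PᵢVᵢ ln(V_f/Vᵢ) = (4497) ln(8.02/19.3) = -3949 J.
W_net = 6317 − 3949 = 2368 J.

W_net ≈ 2370 J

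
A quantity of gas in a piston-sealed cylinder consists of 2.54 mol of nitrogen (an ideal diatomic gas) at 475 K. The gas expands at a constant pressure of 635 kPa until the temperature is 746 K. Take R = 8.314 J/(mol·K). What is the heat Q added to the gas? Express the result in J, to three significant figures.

Isobaric: W = nRΔT = (2.54)(8.314)(271) = 5723 J.
ΔU = nCᵥΔT with Cᵥ = 5R/2: ΔU = (2.54)(20.79)(271) = 14307 J.
Q = ΔU + W = 14307 + 5723 = 20030 J.

Q ≈ 20000 J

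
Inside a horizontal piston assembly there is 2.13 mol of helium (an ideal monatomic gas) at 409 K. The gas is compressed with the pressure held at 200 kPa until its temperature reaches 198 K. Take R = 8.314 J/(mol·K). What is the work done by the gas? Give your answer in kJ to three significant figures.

Isobaric: W = P ΔV = nR ΔT.
W = (2.13)(8.314)(198 − 409) = -3737 J.

W ≈ -3.74 kJ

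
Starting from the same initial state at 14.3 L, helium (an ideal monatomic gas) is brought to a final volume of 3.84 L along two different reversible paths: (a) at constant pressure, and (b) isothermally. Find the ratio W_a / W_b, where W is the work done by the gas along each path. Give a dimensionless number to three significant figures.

W_a / W_b ≈ 0.556

Path (a) isobaric: W = P₁(V₂ − V₁) → W_a/(P₁V₁) = -0.7315.
Path (b) isothermal: W = P₁V₁ ln(V₂/V₁) → W_b/(P₁V₁) = -1.315.
W_a / W_b = -0.7315 / -1.315 = 0.5563.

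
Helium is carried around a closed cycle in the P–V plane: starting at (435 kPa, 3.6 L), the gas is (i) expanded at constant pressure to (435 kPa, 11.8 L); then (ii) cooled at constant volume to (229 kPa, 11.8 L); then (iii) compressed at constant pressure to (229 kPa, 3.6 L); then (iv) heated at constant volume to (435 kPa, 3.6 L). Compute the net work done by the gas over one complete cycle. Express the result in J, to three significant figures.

Constant-volume legs do no work.
W(i) = (435)(11.8 − 3.6) = 3567 J; W(iii) = (229)(3.6 − 11.8) = -1878 J.
W_net = 3567 − 1878 = 1689 J (the clockwise enclosed area).

W_net ≈ 1690 J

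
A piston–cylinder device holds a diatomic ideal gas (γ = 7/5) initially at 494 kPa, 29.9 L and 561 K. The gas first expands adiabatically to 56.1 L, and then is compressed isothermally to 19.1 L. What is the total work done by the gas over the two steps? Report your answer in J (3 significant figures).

W_total ≈ -4160 J

Step 1 (adiabatic): W = (P₁V₁ − P₂V₂)/(γ−1) = (14771 − 11484)/0.4 = 8217 J.
After step 1: P = 204.7 kPa, V = 56.1 L, T = 436.2 K.
Step 2 (isothermal): W = P₁V₁ ln(V₂/V₁) = (11484) ln(19.1/56.1) = -12373 J.
W_total = 8217 − 12373 = -4156 J.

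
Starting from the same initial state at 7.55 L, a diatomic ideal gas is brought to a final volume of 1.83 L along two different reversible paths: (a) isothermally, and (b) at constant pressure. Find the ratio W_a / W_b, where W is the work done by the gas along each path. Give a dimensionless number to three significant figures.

Path (a) isothermal: W = P₁V₁ ln(V₂/V₁) → W_a/(P₁V₁) = -1.417.
Path (b) isobaric: W = P₁(V₂ − V₁) → W_b/(P₁V₁) = -0.7576.
W_a / W_b = -1.417 / -0.7576 = 1.871.

W_a / W_b ≈ 1.87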